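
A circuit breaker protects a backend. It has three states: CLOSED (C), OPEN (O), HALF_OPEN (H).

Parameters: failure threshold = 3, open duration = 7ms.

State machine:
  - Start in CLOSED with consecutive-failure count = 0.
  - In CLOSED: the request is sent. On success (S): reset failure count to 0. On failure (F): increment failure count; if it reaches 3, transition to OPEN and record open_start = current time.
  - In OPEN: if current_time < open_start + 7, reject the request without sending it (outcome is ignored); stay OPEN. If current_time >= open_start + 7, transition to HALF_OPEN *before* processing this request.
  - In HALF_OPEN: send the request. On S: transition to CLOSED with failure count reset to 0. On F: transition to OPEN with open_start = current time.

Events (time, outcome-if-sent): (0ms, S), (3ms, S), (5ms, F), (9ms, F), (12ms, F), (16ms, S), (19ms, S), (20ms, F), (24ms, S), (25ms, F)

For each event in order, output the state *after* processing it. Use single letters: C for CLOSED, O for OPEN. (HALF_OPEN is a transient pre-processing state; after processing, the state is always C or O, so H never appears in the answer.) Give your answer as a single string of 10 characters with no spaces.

State after each event:
  event#1 t=0ms outcome=S: state=CLOSED
  event#2 t=3ms outcome=S: state=CLOSED
  event#3 t=5ms outcome=F: state=CLOSED
  event#4 t=9ms outcome=F: state=CLOSED
  event#5 t=12ms outcome=F: state=OPEN
  event#6 t=16ms outcome=S: state=OPEN
  event#7 t=19ms outcome=S: state=CLOSED
  event#8 t=20ms outcome=F: state=CLOSED
  event#9 t=24ms outcome=S: state=CLOSED
  event#10 t=25ms outcome=F: state=CLOSED

Answer: CCCCOOCCCC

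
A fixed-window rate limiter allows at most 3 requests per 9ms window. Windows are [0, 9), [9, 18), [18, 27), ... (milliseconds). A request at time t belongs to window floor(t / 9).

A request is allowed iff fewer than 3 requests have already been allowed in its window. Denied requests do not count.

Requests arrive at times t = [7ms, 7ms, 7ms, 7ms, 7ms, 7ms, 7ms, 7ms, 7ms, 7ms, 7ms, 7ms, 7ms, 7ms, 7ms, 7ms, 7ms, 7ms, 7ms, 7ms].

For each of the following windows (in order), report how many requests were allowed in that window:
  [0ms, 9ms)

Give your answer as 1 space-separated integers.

Processing requests:
  req#1 t=7ms (window 0): ALLOW
  req#2 t=7ms (window 0): ALLOW
  req#3 t=7ms (window 0): ALLOW
  req#4 t=7ms (window 0): DENY
  req#5 t=7ms (window 0): DENY
  req#6 t=7ms (window 0): DENY
  req#7 t=7ms (window 0): DENY
  req#8 t=7ms (window 0): DENY
  req#9 t=7ms (window 0): DENY
  req#10 t=7ms (window 0): DENY
  req#11 t=7ms (window 0): DENY
  req#12 t=7ms (window 0): DENY
  req#13 t=7ms (window 0): DENY
  req#14 t=7ms (window 0): DENY
  req#15 t=7ms (window 0): DENY
  req#16 t=7ms (window 0): DENY
  req#17 t=7ms (window 0): DENY
  req#18 t=7ms (window 0): DENY
  req#19 t=7ms (window 0): DENY
  req#20 t=7ms (window 0): DENY

Allowed counts by window: 3

Answer: 3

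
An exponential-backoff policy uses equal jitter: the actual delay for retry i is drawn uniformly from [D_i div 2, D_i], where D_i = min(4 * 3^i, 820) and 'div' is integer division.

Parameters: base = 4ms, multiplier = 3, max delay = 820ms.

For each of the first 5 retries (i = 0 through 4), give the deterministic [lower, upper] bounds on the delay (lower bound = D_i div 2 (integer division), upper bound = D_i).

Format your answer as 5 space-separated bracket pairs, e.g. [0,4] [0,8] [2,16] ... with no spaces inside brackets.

Answer: [2,4] [6,12] [18,36] [54,108] [162,324]

Derivation:
Computing bounds per retry:
  i=0: D_i=min(4*3^0,820)=4, bounds=[2,4]
  i=1: D_i=min(4*3^1,820)=12, bounds=[6,12]
  i=2: D_i=min(4*3^2,820)=36, bounds=[18,36]
  i=3: D_i=min(4*3^3,820)=108, bounds=[54,108]
  i=4: D_i=min(4*3^4,820)=324, bounds=[162,324]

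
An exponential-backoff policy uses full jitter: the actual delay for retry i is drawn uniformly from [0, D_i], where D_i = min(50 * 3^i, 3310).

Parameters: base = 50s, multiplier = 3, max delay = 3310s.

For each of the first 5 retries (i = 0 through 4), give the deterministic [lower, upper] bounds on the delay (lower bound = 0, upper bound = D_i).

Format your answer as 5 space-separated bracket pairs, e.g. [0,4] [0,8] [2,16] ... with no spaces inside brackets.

Computing bounds per retry:
  i=0: D_i=min(50*3^0,3310)=50, bounds=[0,50]
  i=1: D_i=min(50*3^1,3310)=150, bounds=[0,150]
  i=2: D_i=min(50*3^2,3310)=450, bounds=[0,450]
  i=3: D_i=min(50*3^3,3310)=1350, bounds=[0,1350]
  i=4: D_i=min(50*3^4,3310)=3310, bounds=[0,3310]

Answer: [0,50] [0,150] [0,450] [0,1350] [0,3310]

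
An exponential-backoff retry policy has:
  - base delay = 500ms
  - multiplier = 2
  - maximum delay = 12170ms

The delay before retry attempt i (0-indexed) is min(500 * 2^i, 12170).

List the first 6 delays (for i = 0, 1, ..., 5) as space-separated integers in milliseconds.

Computing each delay:
  i=0: min(500*2^0, 12170) = 500
  i=1: min(500*2^1, 12170) = 1000
  i=2: min(500*2^2, 12170) = 2000
  i=3: min(500*2^3, 12170) = 4000
  i=4: min(500*2^4, 12170) = 8000
  i=5: min(500*2^5, 12170) = 12170

Answer: 500 1000 2000 4000 8000 12170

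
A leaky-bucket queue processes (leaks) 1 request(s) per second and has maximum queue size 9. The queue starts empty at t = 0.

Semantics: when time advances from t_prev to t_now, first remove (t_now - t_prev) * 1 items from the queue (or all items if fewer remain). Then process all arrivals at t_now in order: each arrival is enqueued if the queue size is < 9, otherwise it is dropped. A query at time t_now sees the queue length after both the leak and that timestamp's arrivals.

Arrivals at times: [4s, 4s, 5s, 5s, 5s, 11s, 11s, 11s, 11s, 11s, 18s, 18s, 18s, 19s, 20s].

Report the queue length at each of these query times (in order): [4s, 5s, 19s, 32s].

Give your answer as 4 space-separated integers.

Answer: 2 4 3 0

Derivation:
Queue lengths at query times:
  query t=4s: backlog = 2
  query t=5s: backlog = 4
  query t=19s: backlog = 3
  query t=32s: backlog = 0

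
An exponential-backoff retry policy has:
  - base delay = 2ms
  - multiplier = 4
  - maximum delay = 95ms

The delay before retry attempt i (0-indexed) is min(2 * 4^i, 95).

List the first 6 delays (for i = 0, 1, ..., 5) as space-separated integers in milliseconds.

Computing each delay:
  i=0: min(2*4^0, 95) = 2
  i=1: min(2*4^1, 95) = 8
  i=2: min(2*4^2, 95) = 32
  i=3: min(2*4^3, 95) = 95
  i=4: min(2*4^4, 95) = 95
  i=5: min(2*4^5, 95) = 95

Answer: 2 8 32 95 95 95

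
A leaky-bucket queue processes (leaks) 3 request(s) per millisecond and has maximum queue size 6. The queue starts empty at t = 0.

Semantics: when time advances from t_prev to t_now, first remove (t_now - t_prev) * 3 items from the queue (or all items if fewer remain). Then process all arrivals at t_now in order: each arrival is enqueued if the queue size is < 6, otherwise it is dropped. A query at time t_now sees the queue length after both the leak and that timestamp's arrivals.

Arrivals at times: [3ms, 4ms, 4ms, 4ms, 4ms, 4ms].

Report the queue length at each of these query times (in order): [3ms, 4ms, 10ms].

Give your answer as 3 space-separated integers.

Answer: 1 5 0

Derivation:
Queue lengths at query times:
  query t=3ms: backlog = 1
  query t=4ms: backlog = 5
  query t=10ms: backlog = 0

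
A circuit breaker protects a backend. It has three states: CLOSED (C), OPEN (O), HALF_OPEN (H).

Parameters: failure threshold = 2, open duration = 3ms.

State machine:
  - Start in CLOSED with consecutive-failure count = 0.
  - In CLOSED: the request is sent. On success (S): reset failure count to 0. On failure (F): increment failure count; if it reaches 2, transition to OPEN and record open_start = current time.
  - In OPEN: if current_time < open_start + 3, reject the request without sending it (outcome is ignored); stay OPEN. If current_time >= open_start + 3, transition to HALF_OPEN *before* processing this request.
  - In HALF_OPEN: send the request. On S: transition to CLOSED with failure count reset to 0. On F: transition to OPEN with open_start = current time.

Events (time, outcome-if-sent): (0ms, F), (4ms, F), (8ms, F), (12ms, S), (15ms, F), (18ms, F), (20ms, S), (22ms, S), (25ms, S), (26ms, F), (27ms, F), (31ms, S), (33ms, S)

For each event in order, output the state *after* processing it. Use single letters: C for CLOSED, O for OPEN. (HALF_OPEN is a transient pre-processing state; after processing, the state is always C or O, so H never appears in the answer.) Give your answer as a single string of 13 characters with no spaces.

Answer: COOCCOOCCCOCC

Derivation:
State after each event:
  event#1 t=0ms outcome=F: state=CLOSED
  event#2 t=4ms outcome=F: state=OPEN
  event#3 t=8ms outcome=F: state=OPEN
  event#4 t=12ms outcome=S: state=CLOSED
  event#5 t=15ms outcome=F: state=CLOSED
  event#6 t=18ms outcome=F: state=OPEN
  event#7 t=20ms outcome=S: state=OPEN
  event#8 t=22ms outcome=S: state=CLOSED
  event#9 t=25ms outcome=S: state=CLOSED
  event#10 t=26ms outcome=F: state=CLOSED
  event#11 t=27ms outcome=F: state=OPEN
  event#12 t=31ms outcome=S: state=CLOSED
  event#13 t=33ms outcome=S: state=CLOSED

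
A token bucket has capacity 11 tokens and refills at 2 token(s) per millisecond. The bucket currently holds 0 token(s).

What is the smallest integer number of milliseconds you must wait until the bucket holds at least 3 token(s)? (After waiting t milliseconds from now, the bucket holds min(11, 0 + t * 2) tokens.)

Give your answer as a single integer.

Answer: 2

Derivation:
Need 0 + t * 2 >= 3, so t >= 3/2.
Smallest integer t = ceil(3/2) = 2.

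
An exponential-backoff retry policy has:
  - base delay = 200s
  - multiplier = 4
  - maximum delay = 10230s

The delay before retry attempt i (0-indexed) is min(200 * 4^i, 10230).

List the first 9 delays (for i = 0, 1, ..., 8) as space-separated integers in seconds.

Computing each delay:
  i=0: min(200*4^0, 10230) = 200
  i=1: min(200*4^1, 10230) = 800
  i=2: min(200*4^2, 10230) = 3200
  i=3: min(200*4^3, 10230) = 10230
  i=4: min(200*4^4, 10230) = 10230
  i=5: min(200*4^5, 10230) = 10230
  i=6: min(200*4^6, 10230) = 10230
  i=7: min(200*4^7, 10230) = 10230
  i=8: min(200*4^8, 10230) = 10230

Answer: 200 800 3200 10230 10230 10230 10230 10230 10230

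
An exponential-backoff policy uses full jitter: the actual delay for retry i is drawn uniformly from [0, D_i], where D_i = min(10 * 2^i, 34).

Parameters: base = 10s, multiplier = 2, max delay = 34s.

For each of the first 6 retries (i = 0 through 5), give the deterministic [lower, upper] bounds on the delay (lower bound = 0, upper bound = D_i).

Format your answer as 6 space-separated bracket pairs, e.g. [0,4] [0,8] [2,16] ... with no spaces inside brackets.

Answer: [0,10] [0,20] [0,34] [0,34] [0,34] [0,34]

Derivation:
Computing bounds per retry:
  i=0: D_i=min(10*2^0,34)=10, bounds=[0,10]
  i=1: D_i=min(10*2^1,34)=20, bounds=[0,20]
  i=2: D_i=min(10*2^2,34)=34, bounds=[0,34]
  i=3: D_i=min(10*2^3,34)=34, bounds=[0,34]
  i=4: D_i=min(10*2^4,34)=34, bounds=[0,34]
  i=5: D_i=min(10*2^5,34)=34, bounds=[0,34]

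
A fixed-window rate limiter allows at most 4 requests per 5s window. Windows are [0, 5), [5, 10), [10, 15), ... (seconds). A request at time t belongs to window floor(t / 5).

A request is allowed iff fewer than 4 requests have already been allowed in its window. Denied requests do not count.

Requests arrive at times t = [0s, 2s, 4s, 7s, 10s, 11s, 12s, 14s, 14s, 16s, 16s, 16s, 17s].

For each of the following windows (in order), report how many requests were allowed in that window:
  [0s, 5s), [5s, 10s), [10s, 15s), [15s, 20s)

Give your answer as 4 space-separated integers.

Processing requests:
  req#1 t=0s (window 0): ALLOW
  req#2 t=2s (window 0): ALLOW
  req#3 t=4s (window 0): ALLOW
  req#4 t=7s (window 1): ALLOW
  req#5 t=10s (window 2): ALLOW
  req#6 t=11s (window 2): ALLOW
  req#7 t=12s (window 2): ALLOW
  req#8 t=14s (window 2): ALLOW
  req#9 t=14s (window 2): DENY
  req#10 t=16s (window 3): ALLOW
  req#11 t=16s (window 3): ALLOW
  req#12 t=16s (window 3): ALLOW
  req#13 t=17s (window 3): ALLOW

Allowed counts by window: 3 1 4 4

Answer: 3 1 4 4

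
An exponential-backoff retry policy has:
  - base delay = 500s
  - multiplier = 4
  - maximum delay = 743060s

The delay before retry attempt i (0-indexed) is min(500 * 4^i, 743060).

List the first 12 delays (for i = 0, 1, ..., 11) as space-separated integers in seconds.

Computing each delay:
  i=0: min(500*4^0, 743060) = 500
  i=1: min(500*4^1, 743060) = 2000
  i=2: min(500*4^2, 743060) = 8000
  i=3: min(500*4^3, 743060) = 32000
  i=4: min(500*4^4, 743060) = 128000
  i=5: min(500*4^5, 743060) = 512000
  i=6: min(500*4^6, 743060) = 743060
  i=7: min(500*4^7, 743060) = 743060
  i=8: min(500*4^8, 743060) = 743060
  i=9: min(500*4^9, 743060) = 743060
  i=10: min(500*4^10, 743060) = 743060
  i=11: min(500*4^11, 743060) = 743060

Answer: 500 2000 8000 32000 128000 512000 743060 743060 743060 743060 743060 743060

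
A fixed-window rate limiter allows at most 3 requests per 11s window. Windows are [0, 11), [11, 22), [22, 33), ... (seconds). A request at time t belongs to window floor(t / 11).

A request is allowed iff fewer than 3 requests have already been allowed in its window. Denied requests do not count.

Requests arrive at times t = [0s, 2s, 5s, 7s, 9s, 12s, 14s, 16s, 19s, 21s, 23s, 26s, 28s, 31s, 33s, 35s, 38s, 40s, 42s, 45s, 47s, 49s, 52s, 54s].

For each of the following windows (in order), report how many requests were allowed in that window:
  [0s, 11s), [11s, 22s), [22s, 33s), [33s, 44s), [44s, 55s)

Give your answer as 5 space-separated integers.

Answer: 3 3 3 3 3

Derivation:
Processing requests:
  req#1 t=0s (window 0): ALLOW
  req#2 t=2s (window 0): ALLOW
  req#3 t=5s (window 0): ALLOW
  req#4 t=7s (window 0): DENY
  req#5 t=9s (window 0): DENY
  req#6 t=12s (window 1): ALLOW
  req#7 t=14s (window 1): ALLOW
  req#8 t=16s (window 1): ALLOW
  req#9 t=19s (window 1): DENY
  req#10 t=21s (window 1): DENY
  req#11 t=23s (window 2): ALLOW
  req#12 t=26s (window 2): ALLOW
  req#13 t=28s (window 2): ALLOW
  req#14 t=31s (window 2): DENY
  req#15 t=33s (window 3): ALLOW
  req#16 t=35s (window 3): ALLOW
  req#17 t=38s (window 3): ALLOW
  req#18 t=40s (window 3): DENY
  req#19 t=42s (window 3): DENY
  req#20 t=45s (window 4): ALLOW
  req#21 t=47s (window 4): ALLOW
  req#22 t=49s (window 4): ALLOW
  req#23 t=52s (window 4): DENY
  req#24 t=54s (window 4): DENY

Allowed counts by window: 3 3 3 3 3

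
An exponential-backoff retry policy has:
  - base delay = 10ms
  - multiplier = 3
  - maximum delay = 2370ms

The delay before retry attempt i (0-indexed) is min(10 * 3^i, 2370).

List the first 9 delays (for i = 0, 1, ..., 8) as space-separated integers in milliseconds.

Answer: 10 30 90 270 810 2370 2370 2370 2370

Derivation:
Computing each delay:
  i=0: min(10*3^0, 2370) = 10
  i=1: min(10*3^1, 2370) = 30
  i=2: min(10*3^2, 2370) = 90
  i=3: min(10*3^3, 2370) = 270
  i=4: min(10*3^4, 2370) = 810
  i=5: min(10*3^5, 2370) = 2370
  i=6: min(10*3^6, 2370) = 2370
  i=7: min(10*3^7, 2370) = 2370
  i=8: min(10*3^8, 2370) = 2370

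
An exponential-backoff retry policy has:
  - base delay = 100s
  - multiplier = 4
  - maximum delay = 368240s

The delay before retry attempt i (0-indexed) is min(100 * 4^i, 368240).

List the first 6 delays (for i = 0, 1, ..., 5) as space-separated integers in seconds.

Computing each delay:
  i=0: min(100*4^0, 368240) = 100
  i=1: min(100*4^1, 368240) = 400
  i=2: min(100*4^2, 368240) = 1600
  i=3: min(100*4^3, 368240) = 6400
  i=4: min(100*4^4, 368240) = 25600
  i=5: min(100*4^5, 368240) = 102400

Answer: 100 400 1600 6400 25600 102400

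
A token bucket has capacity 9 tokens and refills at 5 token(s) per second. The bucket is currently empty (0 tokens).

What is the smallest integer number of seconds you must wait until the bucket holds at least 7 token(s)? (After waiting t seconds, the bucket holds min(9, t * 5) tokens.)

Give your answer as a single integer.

Need t * 5 >= 7, so t >= 7/5.
Smallest integer t = ceil(7/5) = 2.

Answer: 2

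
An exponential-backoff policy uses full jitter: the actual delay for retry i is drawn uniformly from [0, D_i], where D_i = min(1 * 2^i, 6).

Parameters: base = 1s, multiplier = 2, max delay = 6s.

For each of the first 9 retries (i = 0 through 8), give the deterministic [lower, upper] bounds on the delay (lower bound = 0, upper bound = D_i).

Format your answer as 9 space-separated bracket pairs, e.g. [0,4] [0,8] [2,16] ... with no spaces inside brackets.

Computing bounds per retry:
  i=0: D_i=min(1*2^0,6)=1, bounds=[0,1]
  i=1: D_i=min(1*2^1,6)=2, bounds=[0,2]
  i=2: D_i=min(1*2^2,6)=4, bounds=[0,4]
  i=3: D_i=min(1*2^3,6)=6, bounds=[0,6]
  i=4: D_i=min(1*2^4,6)=6, bounds=[0,6]
  i=5: D_i=min(1*2^5,6)=6, bounds=[0,6]
  i=6: D_i=min(1*2^6,6)=6, bounds=[0,6]
  i=7: D_i=min(1*2^7,6)=6, bounds=[0,6]
  i=8: D_i=min(1*2^8,6)=6, bounds=[0,6]

Answer: [0,1] [0,2] [0,4] [0,6] [0,6] [0,6] [0,6] [0,6] [0,6]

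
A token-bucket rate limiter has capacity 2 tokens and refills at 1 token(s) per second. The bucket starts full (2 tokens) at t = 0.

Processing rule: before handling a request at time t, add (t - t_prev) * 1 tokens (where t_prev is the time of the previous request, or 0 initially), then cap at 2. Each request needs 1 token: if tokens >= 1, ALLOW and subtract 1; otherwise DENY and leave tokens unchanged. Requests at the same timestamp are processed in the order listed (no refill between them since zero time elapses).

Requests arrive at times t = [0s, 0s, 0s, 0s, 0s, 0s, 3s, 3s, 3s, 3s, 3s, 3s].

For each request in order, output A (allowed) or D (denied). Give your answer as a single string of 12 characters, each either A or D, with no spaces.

Simulating step by step:
  req#1 t=0s: ALLOW
  req#2 t=0s: ALLOW
  req#3 t=0s: DENY
  req#4 t=0s: DENY
  req#5 t=0s: DENY
  req#6 t=0s: DENY
  req#7 t=3s: ALLOW
  req#8 t=3s: ALLOW
  req#9 t=3s: DENY
  req#10 t=3s: DENY
  req#11 t=3s: DENY
  req#12 t=3s: DENY

Answer: AADDDDAADDDD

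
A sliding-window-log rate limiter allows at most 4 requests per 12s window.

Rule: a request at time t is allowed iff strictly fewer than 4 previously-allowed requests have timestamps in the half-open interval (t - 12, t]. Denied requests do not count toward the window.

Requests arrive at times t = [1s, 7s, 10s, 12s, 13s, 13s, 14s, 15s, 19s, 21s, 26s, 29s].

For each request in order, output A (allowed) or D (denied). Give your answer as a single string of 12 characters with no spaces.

Answer: AAAAADDDADAA

Derivation:
Tracking allowed requests in the window:
  req#1 t=1s: ALLOW
  req#2 t=7s: ALLOW
  req#3 t=10s: ALLOW
  req#4 t=12s: ALLOW
  req#5 t=13s: ALLOW
  req#6 t=13s: DENY
  req#7 t=14s: DENY
  req#8 t=15s: DENY
  req#9 t=19s: ALLOW
  req#10 t=21s: DENY
  req#11 t=26s: ALLOW
  req#12 t=29s: ALLOW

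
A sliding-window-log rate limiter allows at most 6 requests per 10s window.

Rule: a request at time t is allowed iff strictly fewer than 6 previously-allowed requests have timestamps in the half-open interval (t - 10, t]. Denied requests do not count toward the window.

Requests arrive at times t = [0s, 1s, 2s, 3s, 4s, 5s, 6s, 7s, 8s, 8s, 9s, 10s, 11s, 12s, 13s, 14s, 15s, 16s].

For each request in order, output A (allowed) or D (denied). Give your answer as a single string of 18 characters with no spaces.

Tracking allowed requests in the window:
  req#1 t=0s: ALLOW
  req#2 t=1s: ALLOW
  req#3 t=2s: ALLOW
  req#4 t=3s: ALLOW
  req#5 t=4s: ALLOW
  req#6 t=5s: ALLOW
  req#7 t=6s: DENY
  req#8 t=7s: DENY
  req#9 t=8s: DENY
  req#10 t=8s: DENY
  req#11 t=9s: DENY
  req#12 t=10s: ALLOW
  req#13 t=11s: ALLOW
  req#14 t=12s: ALLOW
  req#15 t=13s: ALLOW
  req#16 t=14s: ALLOW
  req#17 t=15s: ALLOW
  req#18 t=16s: DENY

Answer: AAAAAADDDDDAAAAAAD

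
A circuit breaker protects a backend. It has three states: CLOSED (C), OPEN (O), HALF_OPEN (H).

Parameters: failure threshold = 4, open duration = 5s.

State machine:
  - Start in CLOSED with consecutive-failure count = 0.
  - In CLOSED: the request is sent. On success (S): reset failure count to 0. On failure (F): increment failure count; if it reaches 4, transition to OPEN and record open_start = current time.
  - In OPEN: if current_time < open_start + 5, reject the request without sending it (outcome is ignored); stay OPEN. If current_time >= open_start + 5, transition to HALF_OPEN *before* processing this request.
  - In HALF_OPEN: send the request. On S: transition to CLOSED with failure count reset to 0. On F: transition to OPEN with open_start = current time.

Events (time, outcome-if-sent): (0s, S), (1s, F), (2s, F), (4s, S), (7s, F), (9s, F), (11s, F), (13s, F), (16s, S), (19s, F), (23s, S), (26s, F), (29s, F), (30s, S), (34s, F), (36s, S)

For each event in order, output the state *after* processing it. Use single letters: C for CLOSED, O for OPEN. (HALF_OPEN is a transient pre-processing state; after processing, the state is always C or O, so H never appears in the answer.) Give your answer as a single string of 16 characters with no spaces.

State after each event:
  event#1 t=0s outcome=S: state=CLOSED
  event#2 t=1s outcome=F: state=CLOSED
  event#3 t=2s outcome=F: state=CLOSED
  event#4 t=4s outcome=S: state=CLOSED
  event#5 t=7s outcome=F: state=CLOSED
  event#6 t=9s outcome=F: state=CLOSED
  event#7 t=11s outcome=F: state=CLOSED
  event#8 t=13s outcome=F: state=OPEN
  event#9 t=16s outcome=S: state=OPEN
  event#10 t=19s outcome=F: state=OPEN
  event#11 t=23s outcome=S: state=OPEN
  event#12 t=26s outcome=F: state=OPEN
  event#13 t=29s outcome=F: state=OPEN
  event#14 t=30s outcome=S: state=OPEN
  event#15 t=34s outcome=F: state=OPEN
  event#16 t=36s outcome=S: state=OPEN

Answer: CCCCCCCOOOOOOOOO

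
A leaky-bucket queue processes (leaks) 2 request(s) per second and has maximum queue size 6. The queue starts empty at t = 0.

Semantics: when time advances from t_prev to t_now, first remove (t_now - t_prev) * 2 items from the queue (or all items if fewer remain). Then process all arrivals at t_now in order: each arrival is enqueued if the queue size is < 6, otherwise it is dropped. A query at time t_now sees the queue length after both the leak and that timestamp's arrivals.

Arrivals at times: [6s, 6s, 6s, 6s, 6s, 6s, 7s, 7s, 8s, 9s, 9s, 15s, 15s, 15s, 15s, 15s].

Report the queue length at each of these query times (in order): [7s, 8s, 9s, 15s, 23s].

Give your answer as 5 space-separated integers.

Queue lengths at query times:
  query t=7s: backlog = 6
  query t=8s: backlog = 5
  query t=9s: backlog = 5
  query t=15s: backlog = 5
  query t=23s: backlog = 0

Answer: 6 5 5 5 0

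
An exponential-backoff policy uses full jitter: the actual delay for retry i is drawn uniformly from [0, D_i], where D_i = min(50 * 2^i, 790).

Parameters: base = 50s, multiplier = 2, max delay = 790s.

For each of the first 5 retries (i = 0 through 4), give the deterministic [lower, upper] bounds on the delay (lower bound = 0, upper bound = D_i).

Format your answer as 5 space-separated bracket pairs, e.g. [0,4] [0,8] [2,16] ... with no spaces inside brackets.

Answer: [0,50] [0,100] [0,200] [0,400] [0,790]

Derivation:
Computing bounds per retry:
  i=0: D_i=min(50*2^0,790)=50, bounds=[0,50]
  i=1: D_i=min(50*2^1,790)=100, bounds=[0,100]
  i=2: D_i=min(50*2^2,790)=200, bounds=[0,200]
  i=3: D_i=min(50*2^3,790)=400, bounds=[0,400]
  i=4: D_i=min(50*2^4,790)=790, bounds=[0,790]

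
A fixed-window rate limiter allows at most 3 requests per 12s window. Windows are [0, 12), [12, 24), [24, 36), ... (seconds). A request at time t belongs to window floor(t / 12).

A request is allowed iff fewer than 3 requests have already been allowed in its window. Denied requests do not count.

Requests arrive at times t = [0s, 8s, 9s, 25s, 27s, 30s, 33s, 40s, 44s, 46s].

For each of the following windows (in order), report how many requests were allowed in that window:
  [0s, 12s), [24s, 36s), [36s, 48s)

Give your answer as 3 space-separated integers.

Answer: 3 3 3

Derivation:
Processing requests:
  req#1 t=0s (window 0): ALLOW
  req#2 t=8s (window 0): ALLOW
  req#3 t=9s (window 0): ALLOW
  req#4 t=25s (window 2): ALLOW
  req#5 t=27s (window 2): ALLOW
  req#6 t=30s (window 2): ALLOW
  req#7 t=33s (window 2): DENY
  req#8 t=40s (window 3): ALLOW
  req#9 t=44s (window 3): ALLOW
  req#10 t=46s (window 3): ALLOW

Allowed counts by window: 3 3 3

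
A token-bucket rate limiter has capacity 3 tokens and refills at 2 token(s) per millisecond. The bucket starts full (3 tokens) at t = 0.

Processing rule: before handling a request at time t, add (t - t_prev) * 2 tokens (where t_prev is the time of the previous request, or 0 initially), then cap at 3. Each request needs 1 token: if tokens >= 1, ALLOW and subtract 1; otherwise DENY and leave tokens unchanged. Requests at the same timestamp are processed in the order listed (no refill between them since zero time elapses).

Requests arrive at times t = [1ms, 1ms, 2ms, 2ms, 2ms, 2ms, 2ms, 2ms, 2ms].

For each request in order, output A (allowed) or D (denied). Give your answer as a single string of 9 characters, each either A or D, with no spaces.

Answer: AAAAADDDD

Derivation:
Simulating step by step:
  req#1 t=1ms: ALLOW
  req#2 t=1ms: ALLOW
  req#3 t=2ms: ALLOW
  req#4 t=2ms: ALLOW
  req#5 t=2ms: ALLOW
  req#6 t=2ms: DENY
  req#7 t=2ms: DENY
  req#8 t=2ms: DENY
  req#9 t=2ms: DENY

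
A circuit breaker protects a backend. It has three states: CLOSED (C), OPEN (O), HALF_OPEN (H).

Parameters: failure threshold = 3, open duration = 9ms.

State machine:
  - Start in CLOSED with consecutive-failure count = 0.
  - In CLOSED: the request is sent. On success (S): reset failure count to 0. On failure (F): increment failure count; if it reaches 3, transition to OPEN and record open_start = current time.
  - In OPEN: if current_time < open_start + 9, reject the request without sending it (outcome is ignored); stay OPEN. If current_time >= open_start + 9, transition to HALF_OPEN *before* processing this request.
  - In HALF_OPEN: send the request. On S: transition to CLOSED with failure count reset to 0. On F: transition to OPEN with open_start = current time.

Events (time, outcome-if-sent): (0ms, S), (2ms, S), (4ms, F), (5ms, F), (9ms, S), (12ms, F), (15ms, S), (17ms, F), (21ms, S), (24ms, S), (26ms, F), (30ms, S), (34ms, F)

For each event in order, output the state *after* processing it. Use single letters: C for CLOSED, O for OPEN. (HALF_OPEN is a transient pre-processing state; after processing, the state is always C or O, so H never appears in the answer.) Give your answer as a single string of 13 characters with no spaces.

State after each event:
  event#1 t=0ms outcome=S: state=CLOSED
  event#2 t=2ms outcome=S: state=CLOSED
  event#3 t=4ms outcome=F: state=CLOSED
  event#4 t=5ms outcome=F: state=CLOSED
  event#5 t=9ms outcome=S: state=CLOSED
  event#6 t=12ms outcome=F: state=CLOSED
  event#7 t=15ms outcome=S: state=CLOSED
  event#8 t=17ms outcome=F: state=CLOSED
  event#9 t=21ms outcome=S: state=CLOSED
  event#10 t=24ms outcome=S: state=CLOSED
  event#11 t=26ms outcome=F: state=CLOSED
  event#12 t=30ms outcome=S: state=CLOSED
  event#13 t=34ms outcome=F: state=CLOSED

Answer: CCCCCCCCCCCCC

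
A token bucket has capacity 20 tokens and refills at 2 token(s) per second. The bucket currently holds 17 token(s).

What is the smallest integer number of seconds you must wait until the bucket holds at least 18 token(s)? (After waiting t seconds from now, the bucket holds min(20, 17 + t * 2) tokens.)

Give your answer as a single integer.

Need 17 + t * 2 >= 18, so t >= 1/2.
Smallest integer t = ceil(1/2) = 1.

Answer: 1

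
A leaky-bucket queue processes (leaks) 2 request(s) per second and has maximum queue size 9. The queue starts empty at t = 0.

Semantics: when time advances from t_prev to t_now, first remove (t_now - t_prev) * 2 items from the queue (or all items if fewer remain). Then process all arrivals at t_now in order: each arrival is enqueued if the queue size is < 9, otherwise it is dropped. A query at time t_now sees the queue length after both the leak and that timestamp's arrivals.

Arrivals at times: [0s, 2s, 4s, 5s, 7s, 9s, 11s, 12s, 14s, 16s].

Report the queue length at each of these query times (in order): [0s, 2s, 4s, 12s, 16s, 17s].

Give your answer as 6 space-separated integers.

Queue lengths at query times:
  query t=0s: backlog = 1
  query t=2s: backlog = 1
  query t=4s: backlog = 1
  query t=12s: backlog = 1
  query t=16s: backlog = 1
  query t=17s: backlog = 0

Answer: 1 1 1 1 1 0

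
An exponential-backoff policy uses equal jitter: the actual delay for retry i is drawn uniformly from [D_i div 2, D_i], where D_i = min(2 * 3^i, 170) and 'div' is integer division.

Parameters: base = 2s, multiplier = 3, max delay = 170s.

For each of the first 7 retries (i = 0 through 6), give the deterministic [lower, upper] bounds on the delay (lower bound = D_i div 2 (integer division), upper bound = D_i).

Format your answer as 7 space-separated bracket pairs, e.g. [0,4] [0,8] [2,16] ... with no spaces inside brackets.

Computing bounds per retry:
  i=0: D_i=min(2*3^0,170)=2, bounds=[1,2]
  i=1: D_i=min(2*3^1,170)=6, bounds=[3,6]
  i=2: D_i=min(2*3^2,170)=18, bounds=[9,18]
  i=3: D_i=min(2*3^3,170)=54, bounds=[27,54]
  i=4: D_i=min(2*3^4,170)=162, bounds=[81,162]
  i=5: D_i=min(2*3^5,170)=170, bounds=[85,170]
  i=6: D_i=min(2*3^6,170)=170, bounds=[85,170]

Answer: [1,2] [3,6] [9,18] [27,54] [81,162] [85,170] [85,170]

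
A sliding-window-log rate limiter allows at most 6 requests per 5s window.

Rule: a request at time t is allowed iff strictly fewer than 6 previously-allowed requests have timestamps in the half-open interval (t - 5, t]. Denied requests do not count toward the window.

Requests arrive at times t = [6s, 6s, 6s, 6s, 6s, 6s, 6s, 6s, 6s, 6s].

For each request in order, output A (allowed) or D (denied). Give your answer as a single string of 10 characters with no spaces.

Answer: AAAAAADDDD

Derivation:
Tracking allowed requests in the window:
  req#1 t=6s: ALLOW
  req#2 t=6s: ALLOW
  req#3 t=6s: ALLOW
  req#4 t=6s: ALLOW
  req#5 t=6s: ALLOW
  req#6 t=6s: ALLOW
  req#7 t=6s: DENY
  req#8 t=6s: DENY
  req#9 t=6s: DENY
  req#10 t=6s: DENY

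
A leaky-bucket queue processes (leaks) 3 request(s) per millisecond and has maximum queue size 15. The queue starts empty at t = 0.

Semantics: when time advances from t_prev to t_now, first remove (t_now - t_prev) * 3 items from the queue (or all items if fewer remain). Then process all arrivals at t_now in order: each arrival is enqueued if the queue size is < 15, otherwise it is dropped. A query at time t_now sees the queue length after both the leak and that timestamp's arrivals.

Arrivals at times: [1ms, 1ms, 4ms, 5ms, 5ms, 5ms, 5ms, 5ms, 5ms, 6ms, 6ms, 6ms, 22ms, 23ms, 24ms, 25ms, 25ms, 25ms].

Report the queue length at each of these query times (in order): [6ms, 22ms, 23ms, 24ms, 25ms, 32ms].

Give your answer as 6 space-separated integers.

Queue lengths at query times:
  query t=6ms: backlog = 6
  query t=22ms: backlog = 1
  query t=23ms: backlog = 1
  query t=24ms: backlog = 1
  query t=25ms: backlog = 3
  query t=32ms: backlog = 0

Answer: 6 1 1 1 3 0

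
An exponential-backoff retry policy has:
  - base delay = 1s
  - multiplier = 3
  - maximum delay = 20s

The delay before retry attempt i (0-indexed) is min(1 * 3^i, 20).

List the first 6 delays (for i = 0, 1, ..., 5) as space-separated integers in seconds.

Answer: 1 3 9 20 20 20

Derivation:
Computing each delay:
  i=0: min(1*3^0, 20) = 1
  i=1: min(1*3^1, 20) = 3
  i=2: min(1*3^2, 20) = 9
  i=3: min(1*3^3, 20) = 20
  i=4: min(1*3^4, 20) = 20
  i=5: min(1*3^5, 20) = 20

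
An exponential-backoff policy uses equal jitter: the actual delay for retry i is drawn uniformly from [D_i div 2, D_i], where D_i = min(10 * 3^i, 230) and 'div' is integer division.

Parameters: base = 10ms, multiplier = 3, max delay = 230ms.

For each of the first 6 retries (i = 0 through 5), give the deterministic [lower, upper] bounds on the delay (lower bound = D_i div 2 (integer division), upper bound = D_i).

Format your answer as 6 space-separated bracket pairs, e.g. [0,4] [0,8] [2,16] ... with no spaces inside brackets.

Computing bounds per retry:
  i=0: D_i=min(10*3^0,230)=10, bounds=[5,10]
  i=1: D_i=min(10*3^1,230)=30, bounds=[15,30]
  i=2: D_i=min(10*3^2,230)=90, bounds=[45,90]
  i=3: D_i=min(10*3^3,230)=230, bounds=[115,230]
  i=4: D_i=min(10*3^4,230)=230, bounds=[115,230]
  i=5: D_i=min(10*3^5,230)=230, bounds=[115,230]

Answer: [5,10] [15,30] [45,90] [115,230] [115,230] [115,230]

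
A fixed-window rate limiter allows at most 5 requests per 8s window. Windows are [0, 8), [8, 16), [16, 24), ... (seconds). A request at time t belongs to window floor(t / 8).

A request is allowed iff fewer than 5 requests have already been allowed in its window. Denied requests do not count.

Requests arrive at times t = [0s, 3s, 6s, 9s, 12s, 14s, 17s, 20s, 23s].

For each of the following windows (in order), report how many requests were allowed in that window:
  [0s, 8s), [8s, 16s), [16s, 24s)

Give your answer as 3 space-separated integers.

Processing requests:
  req#1 t=0s (window 0): ALLOW
  req#2 t=3s (window 0): ALLOW
  req#3 t=6s (window 0): ALLOW
  req#4 t=9s (window 1): ALLOW
  req#5 t=12s (window 1): ALLOW
  req#6 t=14s (window 1): ALLOW
  req#7 t=17s (window 2): ALLOW
  req#8 t=20s (window 2): ALLOW
  req#9 t=23s (window 2): ALLOW

Allowed counts by window: 3 3 3

Answer: 3 3 3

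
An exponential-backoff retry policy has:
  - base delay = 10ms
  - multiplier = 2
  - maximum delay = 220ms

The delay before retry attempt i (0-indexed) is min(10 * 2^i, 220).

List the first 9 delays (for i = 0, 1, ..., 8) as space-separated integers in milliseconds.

Computing each delay:
  i=0: min(10*2^0, 220) = 10
  i=1: min(10*2^1, 220) = 20
  i=2: min(10*2^2, 220) = 40
  i=3: min(10*2^3, 220) = 80
  i=4: min(10*2^4, 220) = 160
  i=5: min(10*2^5, 220) = 220
  i=6: min(10*2^6, 220) = 220
  i=7: min(10*2^7, 220) = 220
  i=8: min(10*2^8, 220) = 220

Answer: 10 20 40 80 160 220 220 220 220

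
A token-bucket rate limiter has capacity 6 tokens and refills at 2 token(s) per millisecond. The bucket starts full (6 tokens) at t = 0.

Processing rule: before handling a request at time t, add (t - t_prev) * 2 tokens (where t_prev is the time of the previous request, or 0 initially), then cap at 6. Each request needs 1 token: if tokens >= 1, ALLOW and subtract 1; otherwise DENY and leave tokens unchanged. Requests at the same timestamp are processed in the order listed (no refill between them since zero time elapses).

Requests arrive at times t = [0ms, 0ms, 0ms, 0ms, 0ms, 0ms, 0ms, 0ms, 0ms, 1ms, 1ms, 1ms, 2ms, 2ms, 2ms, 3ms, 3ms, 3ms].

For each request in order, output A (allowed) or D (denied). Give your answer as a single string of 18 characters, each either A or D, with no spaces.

Answer: AAAAAADDDAADAADAAD

Derivation:
Simulating step by step:
  req#1 t=0ms: ALLOW
  req#2 t=0ms: ALLOW
  req#3 t=0ms: ALLOW
  req#4 t=0ms: ALLOW
  req#5 t=0ms: ALLOW
  req#6 t=0ms: ALLOW
  req#7 t=0ms: DENY
  req#8 t=0ms: DENY
  req#9 t=0ms: DENY
  req#10 t=1ms: ALLOW
  req#11 t=1ms: ALLOW
  req#12 t=1ms: DENY
  req#13 t=2ms: ALLOW
  req#14 t=2ms: ALLOW
  req#15 t=2ms: DENY
  req#16 t=3ms: ALLOW
  req#17 t=3ms: ALLOW
  req#18 t=3ms: DENY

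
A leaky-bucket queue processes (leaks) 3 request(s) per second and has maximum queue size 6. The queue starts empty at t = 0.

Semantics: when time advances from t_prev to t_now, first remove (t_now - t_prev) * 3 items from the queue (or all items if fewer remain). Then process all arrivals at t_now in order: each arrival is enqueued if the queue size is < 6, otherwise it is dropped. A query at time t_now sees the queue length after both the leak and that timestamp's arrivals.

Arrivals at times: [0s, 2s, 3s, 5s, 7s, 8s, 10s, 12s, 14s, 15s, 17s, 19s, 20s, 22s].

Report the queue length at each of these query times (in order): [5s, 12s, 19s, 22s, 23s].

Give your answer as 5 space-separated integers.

Queue lengths at query times:
  query t=5s: backlog = 1
  query t=12s: backlog = 1
  query t=19s: backlog = 1
  query t=22s: backlog = 1
  query t=23s: backlog = 0

Answer: 1 1 1 1 0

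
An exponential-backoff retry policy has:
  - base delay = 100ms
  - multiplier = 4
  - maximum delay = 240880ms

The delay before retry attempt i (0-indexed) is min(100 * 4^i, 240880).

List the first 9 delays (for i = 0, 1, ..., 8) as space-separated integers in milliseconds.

Computing each delay:
  i=0: min(100*4^0, 240880) = 100
  i=1: min(100*4^1, 240880) = 400
  i=2: min(100*4^2, 240880) = 1600
  i=3: min(100*4^3, 240880) = 6400
  i=4: min(100*4^4, 240880) = 25600
  i=5: min(100*4^5, 240880) = 102400
  i=6: min(100*4^6, 240880) = 240880
  i=7: min(100*4^7, 240880) = 240880
  i=8: min(100*4^8, 240880) = 240880

Answer: 100 400 1600 6400 25600 102400 240880 240880 240880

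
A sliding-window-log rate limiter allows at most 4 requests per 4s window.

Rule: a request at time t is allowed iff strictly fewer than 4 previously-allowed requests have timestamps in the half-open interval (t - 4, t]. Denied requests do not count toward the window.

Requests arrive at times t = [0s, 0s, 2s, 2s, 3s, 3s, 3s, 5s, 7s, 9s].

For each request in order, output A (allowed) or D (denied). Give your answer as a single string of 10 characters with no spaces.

Tracking allowed requests in the window:
  req#1 t=0s: ALLOW
  req#2 t=0s: ALLOW
  req#3 t=2s: ALLOW
  req#4 t=2s: ALLOW
  req#5 t=3s: DENY
  req#6 t=3s: DENY
  req#7 t=3s: DENY
  req#8 t=5s: ALLOW
  req#9 t=7s: ALLOW
  req#10 t=9s: ALLOW

Answer: AAAADDDAAA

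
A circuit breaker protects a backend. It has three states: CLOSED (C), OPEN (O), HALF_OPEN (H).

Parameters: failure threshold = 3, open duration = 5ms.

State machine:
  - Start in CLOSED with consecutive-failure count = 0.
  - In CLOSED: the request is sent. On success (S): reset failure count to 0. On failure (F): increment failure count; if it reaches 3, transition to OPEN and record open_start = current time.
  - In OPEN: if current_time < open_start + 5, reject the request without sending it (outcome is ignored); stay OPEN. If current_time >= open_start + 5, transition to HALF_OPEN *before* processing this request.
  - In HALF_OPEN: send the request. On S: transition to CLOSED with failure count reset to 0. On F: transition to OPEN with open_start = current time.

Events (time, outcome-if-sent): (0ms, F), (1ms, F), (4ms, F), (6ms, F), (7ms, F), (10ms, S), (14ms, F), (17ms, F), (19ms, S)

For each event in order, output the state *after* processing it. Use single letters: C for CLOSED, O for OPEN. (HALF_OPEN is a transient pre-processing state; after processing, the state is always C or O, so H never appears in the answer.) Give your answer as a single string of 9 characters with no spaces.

State after each event:
  event#1 t=0ms outcome=F: state=CLOSED
  event#2 t=1ms outcome=F: state=CLOSED
  event#3 t=4ms outcome=F: state=OPEN
  event#4 t=6ms outcome=F: state=OPEN
  event#5 t=7ms outcome=F: state=OPEN
  event#6 t=10ms outcome=S: state=CLOSED
  event#7 t=14ms outcome=F: state=CLOSED
  event#8 t=17ms outcome=F: state=CLOSED
  event#9 t=19ms outcome=S: state=CLOSED

Answer: CCOOOCCCC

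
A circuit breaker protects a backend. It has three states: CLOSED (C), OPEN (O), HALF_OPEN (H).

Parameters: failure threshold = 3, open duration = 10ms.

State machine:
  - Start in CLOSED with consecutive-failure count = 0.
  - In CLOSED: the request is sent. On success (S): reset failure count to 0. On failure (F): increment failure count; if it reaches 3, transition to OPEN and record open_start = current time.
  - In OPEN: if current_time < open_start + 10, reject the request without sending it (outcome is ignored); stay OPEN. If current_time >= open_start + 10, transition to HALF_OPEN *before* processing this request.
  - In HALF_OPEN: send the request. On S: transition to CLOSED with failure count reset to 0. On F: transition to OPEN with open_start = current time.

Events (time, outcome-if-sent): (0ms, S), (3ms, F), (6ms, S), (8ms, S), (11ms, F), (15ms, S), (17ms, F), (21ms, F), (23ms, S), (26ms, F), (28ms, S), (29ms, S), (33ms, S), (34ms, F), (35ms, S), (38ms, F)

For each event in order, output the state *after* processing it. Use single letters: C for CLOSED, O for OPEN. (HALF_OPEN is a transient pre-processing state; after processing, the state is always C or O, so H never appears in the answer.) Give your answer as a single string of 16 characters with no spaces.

Answer: CCCCCCCCCCCCCCCC

Derivation:
State after each event:
  event#1 t=0ms outcome=S: state=CLOSED
  event#2 t=3ms outcome=F: state=CLOSED
  event#3 t=6ms outcome=S: state=CLOSED
  event#4 t=8ms outcome=S: state=CLOSED
  event#5 t=11ms outcome=F: state=CLOSED
  event#6 t=15ms outcome=S: state=CLOSED
  event#7 t=17ms outcome=F: state=CLOSED
  event#8 t=21ms outcome=F: state=CLOSED
  event#9 t=23ms outcome=S: state=CLOSED
  event#10 t=26ms outcome=F: state=CLOSED
  event#11 t=28ms outcome=S: state=CLOSED
  event#12 t=29ms outcome=S: state=CLOSED
  event#13 t=33ms outcome=S: state=CLOSED
  event#14 t=34ms outcome=F: state=CLOSED
  event#15 t=35ms outcome=S: state=CLOSED
  event#16 t=38ms outcome=F: state=CLOSED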